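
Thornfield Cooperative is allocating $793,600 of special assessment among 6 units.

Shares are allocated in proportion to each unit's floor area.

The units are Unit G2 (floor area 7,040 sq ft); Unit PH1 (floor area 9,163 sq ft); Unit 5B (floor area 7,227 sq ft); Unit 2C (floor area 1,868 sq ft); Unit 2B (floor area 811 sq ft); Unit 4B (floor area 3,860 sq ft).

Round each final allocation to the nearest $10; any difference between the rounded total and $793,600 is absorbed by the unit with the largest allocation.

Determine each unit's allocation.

Unit G2: $186,420 | Unit PH1: $242,630 | Unit 5B: $191,380 | Unit 2C: $49,470 | Unit 2B: $21,480 | Unit 4B: $102,220

Sum of floor area: 29,969.
Pro-rata amounts: Unit G2 7,040/29,969 × $793,600 = 186,424.10; Unit PH1 9,163/29,969 × $793,600 = 242,642.62; Unit 5B 7,227/29,969 × $793,600 = 191,376.00; Unit 2C 1,868/29,969 × $793,600 = 49,465.94; Unit 2B 811/29,969 × $793,600 = 21,475.85; Unit 4B 3,860/29,969 × $793,600 = 102,215.49.
At nearest $10: Unit G2 $186,420; Unit PH1 $242,640; Unit 5B $191,380; Unit 2C $49,470; Unit 2B $21,480; Unit 4B $102,220. Sum = $793,610.
Difference $793,600 − $793,610 = −$10 applied to largest allocation (Unit PH1): Unit PH1 becomes $242,630.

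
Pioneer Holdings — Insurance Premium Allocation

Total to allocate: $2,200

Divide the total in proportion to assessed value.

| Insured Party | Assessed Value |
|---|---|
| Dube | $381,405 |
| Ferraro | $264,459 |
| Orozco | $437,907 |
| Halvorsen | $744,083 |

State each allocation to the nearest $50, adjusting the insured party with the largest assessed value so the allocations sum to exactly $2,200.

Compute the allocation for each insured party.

Assessed value total: 381,405 + 264,459 + 437,907 + 744,083 = 1,827,854.
Proportional shares: Dube 459.06; Ferraro 318.30; Orozco 527.06; Halvorsen 895.58.
After rounding ($50): Dube $450; Ferraro $300; Orozco $550; Halvorsen $900. Sum = $2,200.
No rounding difference to absorb.

Dube: $450 · Ferraro: $300 · Orozco: $550 · Halvorsen: $900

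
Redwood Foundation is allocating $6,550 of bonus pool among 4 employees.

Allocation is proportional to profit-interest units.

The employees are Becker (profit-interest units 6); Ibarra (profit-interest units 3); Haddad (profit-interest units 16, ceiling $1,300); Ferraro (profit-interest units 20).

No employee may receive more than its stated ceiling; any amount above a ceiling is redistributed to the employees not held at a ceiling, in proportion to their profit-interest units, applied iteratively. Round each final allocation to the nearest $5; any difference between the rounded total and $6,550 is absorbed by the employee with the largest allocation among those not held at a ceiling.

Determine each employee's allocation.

Becker: $1,085 | Ibarra: $545 | Haddad: $1,300 | Ferraro: $3,620

Combined profit-interest units = 45.
Unconstrained shares: Becker 873.33; Ibarra 436.67; Haddad 2,328.89; Ferraro 2,911.11.
Capped: Haddad ($1,300); residual $5,250 reallocated over remaining profit-interest units 29.
Redistributed shares: Becker 1,086.21 → $1,085; Ibarra 543.10 → $545; Ferraro 3,620.69 → $3,620.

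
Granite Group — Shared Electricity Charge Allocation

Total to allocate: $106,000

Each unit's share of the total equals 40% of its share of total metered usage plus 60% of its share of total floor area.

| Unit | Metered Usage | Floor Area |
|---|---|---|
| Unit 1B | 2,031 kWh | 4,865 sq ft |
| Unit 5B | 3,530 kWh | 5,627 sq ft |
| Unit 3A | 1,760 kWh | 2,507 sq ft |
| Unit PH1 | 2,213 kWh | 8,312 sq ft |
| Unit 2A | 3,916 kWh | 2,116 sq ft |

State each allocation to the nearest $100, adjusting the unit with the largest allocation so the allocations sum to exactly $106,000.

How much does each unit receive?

Totals — metered usage 13,450, floor area 23,427.
Blended shares (40% metered usage + 60% floor area): Unit 1B 0.1850; Unit 5B 0.2491; Unit 3A 0.1165; Unit PH1 0.2787; Unit 2A 0.1707.
Raw shares: Unit 1B 19,610.14; Unit 5B 26,404.30; Unit 3A 12,354.30; Unit PH1 29,541.85; Unit 2A 18,089.41.
After rounding ($100): Unit 1B $19,600; Unit 5B $26,400; Unit 3A $12,400; Unit PH1 $29,500; Unit 2A $18,100. Sum = $106,000.
Rounded total matches; no reconciliation needed.

Unit 1B: $19,600; Unit 5B: $26,400; Unit 3A: $12,400; Unit PH1: $29,500; Unit 2A: $18,100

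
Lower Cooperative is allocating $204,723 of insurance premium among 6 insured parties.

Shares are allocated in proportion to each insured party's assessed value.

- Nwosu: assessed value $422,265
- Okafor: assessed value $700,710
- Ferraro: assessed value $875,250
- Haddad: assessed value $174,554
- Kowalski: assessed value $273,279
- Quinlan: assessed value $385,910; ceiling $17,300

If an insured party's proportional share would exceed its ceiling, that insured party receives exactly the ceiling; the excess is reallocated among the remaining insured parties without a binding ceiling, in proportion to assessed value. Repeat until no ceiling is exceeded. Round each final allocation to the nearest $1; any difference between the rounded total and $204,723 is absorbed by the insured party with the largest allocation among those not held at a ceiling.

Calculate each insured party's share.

Sum of assessed value: 2,831,968.
Proportional shares (ignoring caps): Nwosu 30,525.54; Okafor 50,654.33; Ferraro 63,271.83; Haddad 12,618.51; Kowalski 19,755.34; Quinlan 27,897.44.
Capped: Quinlan ($17,300); residual $187,423 reallocated over remaining assessed value 2,446,058.
Shares after redistribution: Nwosu 32,354.99 → $32,355; Okafor 53,690.13 → $53,690; Ferraro 67,063.81 → $67,064; Haddad 13,374.76 → $13,375; Kowalski 20,939.31 → $20,939.

Nwosu: $32,355; Okafor: $53,690; Ferraro: $67,064; Haddad: $13,375; Kowalski: $20,939; Quinlan: $17,300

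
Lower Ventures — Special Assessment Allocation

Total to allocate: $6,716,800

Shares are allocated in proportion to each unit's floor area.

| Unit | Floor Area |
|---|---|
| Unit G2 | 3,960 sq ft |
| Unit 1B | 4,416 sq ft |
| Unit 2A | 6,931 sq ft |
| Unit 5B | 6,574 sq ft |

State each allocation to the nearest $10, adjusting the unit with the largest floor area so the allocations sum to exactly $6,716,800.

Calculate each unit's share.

Sum of floor area: 21,881.
Pro-rata amounts: Unit G2 3,960/21,881 × $6,716,800 = 1,215,599.29; Unit 1B 4,416/21,881 × $6,716,800 = 1,355,577.39; Unit 2A 6,931/21,881 × $6,716,800 = 2,127,605.72; Unit 5B 6,574/21,881 × $6,716,800 = 2,018,017.60.
After rounding ($10): Unit G2 $1,215,600; Unit 1B $1,355,580; Unit 2A $2,127,610; Unit 5B $2,018,020. Sum = $6,716,810.
Difference $6,716,800 − $6,716,810 = −$10 applied to largest floor area (Unit 2A): Unit 2A becomes $2,127,600.

Unit G2: $1,215,600 | Unit 1B: $1,355,580 | Unit 2A: $2,127,600 | Unit 5B: $2,018,020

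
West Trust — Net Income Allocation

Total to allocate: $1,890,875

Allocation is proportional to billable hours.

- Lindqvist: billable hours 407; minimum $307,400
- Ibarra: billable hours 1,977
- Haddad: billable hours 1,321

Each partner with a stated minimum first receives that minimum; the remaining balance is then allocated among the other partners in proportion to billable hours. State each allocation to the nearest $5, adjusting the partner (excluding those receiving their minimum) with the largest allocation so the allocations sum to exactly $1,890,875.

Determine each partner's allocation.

Lindqvist: $307,400 · Ibarra: $949,220 · Haddad: $634,255

Fund the minimums — Lindqvist $307,400. Balance $1,583,475.
Balance split over remaining billable hours 3,298: Ibarra 949,220.76 → $949,220; Haddad 634,254.24 → $634,255.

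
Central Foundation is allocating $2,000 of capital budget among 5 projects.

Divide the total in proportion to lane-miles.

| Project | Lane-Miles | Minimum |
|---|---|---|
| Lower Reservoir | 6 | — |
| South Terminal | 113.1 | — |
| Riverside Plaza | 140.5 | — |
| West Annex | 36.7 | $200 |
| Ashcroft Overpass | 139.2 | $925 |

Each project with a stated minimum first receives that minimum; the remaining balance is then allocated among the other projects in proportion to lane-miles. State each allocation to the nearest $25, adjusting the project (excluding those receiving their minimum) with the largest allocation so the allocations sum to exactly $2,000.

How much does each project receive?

Fund the minimums — West Annex $200; Ashcroft Overpass $925. Residual $875.
Residual split over remaining lane-miles 259.6: Lower Reservoir 20.22 → $25; South Terminal 381.21 → $375; Riverside Plaza 473.57 → $475.

Lower Reservoir: $25 | South Terminal: $375 | Riverside Plaza: $475 | West Annex: $200 | Ashcroft Overpass: $925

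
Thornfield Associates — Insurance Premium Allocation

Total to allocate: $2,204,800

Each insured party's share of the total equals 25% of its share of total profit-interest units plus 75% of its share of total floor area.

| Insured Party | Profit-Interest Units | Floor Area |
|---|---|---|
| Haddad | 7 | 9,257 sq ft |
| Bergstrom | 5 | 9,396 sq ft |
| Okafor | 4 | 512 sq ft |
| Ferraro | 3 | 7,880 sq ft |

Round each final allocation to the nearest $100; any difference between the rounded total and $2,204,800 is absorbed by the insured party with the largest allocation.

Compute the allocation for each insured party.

Totals — profit-interest units 19, floor area 27,045.
Combined weights (25% profit-interest units + 75% floor area): Haddad 0.3488; Bergstrom 0.3264; Okafor 0.0668; Ferraro 0.2580.
Pro-rata amounts: Haddad 769,070.18; Bergstrom 719,547.94; Okafor 147,347.09; Ferraro 568,834.80.
Rounded to nearest $100: Haddad $769,100; Bergstrom $719,500; Okafor $147,300; Ferraro $568,800. Sum = $2,204,700.
Difference $2,204,800 − $2,204,700 = +$100 applied to largest allocation (Haddad): Haddad becomes $769,200.

Haddad: $769,200; Bergstrom: $719,500; Okafor: $147,300; Ferraro: $568,800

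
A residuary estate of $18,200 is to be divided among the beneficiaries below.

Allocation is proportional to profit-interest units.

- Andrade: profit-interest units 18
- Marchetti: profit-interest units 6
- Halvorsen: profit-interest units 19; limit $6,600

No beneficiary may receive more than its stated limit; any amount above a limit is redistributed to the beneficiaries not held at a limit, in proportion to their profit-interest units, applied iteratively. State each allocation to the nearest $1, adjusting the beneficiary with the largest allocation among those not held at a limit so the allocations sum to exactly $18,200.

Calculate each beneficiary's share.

Andrade: $8,700 · Marchetti: $2,900 · Halvorsen: $6,600

Sum of profit-interest units: 43.
Proportional shares (ignoring caps): Andrade 7,618.60; Marchetti 2,539.53; Halvorsen 8,041.86.
Cap binds for Halvorsen ($6,600); balance $11,600 reallocated over remaining profit-interest units 24.
Redistributed shares: Andrade 8,700.00 → $8,700; Marchetti 2,900.00 → $2,900.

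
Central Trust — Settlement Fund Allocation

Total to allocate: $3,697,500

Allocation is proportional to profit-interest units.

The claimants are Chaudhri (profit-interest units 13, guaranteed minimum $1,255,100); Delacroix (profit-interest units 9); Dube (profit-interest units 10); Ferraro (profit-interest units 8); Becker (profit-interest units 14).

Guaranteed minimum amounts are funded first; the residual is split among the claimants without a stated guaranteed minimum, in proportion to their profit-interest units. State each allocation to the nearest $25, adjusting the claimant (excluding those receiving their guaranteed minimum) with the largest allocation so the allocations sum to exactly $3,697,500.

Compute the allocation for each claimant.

Chaudhri: $1,255,100 | Delacroix: $536,125 | Dube: $595,700 | Ferraro: $476,575 | Becker: $834,000

Minimums first: Chaudhri $1,255,100. Balance $2,442,400.
Balance split over remaining profit-interest units 41: Delacroix 536,136.59 → $536,125; Dube 595,707.32 → $595,700; Ferraro 476,565.85 → $476,575; Becker 833,990.24 → $834,000.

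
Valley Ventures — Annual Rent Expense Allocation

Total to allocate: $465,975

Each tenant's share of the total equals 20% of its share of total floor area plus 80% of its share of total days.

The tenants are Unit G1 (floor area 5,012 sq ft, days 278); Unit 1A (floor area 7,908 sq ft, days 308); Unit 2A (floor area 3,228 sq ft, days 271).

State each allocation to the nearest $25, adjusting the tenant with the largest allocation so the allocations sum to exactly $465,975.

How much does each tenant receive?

Unit G1: $149,850 | Unit 1A: $179,625 | Unit 2A: $136,500

Totals — floor area 16,148, days 857.
Composite weights (20% floor area + 80% days): Unit G1 0.3216; Unit 1A 0.3855; Unit 2A 0.2930.
Unrounded shares: Unit G1 149,850.90; Unit 1A 179,614.07; Unit 2A 136,510.02.
At nearest $25: Unit G1 $149,850; Unit 1A $179,625; Unit 2A $136,500. Sum = $465,975.
Sum already equals the total — no adjustment.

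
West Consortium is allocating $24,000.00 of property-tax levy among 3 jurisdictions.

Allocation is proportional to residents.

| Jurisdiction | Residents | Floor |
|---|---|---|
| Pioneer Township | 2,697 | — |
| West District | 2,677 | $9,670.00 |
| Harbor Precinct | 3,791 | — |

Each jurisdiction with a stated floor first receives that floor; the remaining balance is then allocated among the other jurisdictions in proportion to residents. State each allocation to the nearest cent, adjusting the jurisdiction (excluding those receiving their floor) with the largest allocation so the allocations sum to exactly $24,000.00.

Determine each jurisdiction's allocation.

Pioneer Township: $5,956.84; West District: $9,670.00; Harbor Precinct: $8,373.16

Minimums first: West District $9,670.00. Remaining pool $14,330.00.
Remaining pool split over remaining residents 6,488: Pioneer Township 5,956.8449 → $5,956.84; Harbor Precinct 8,373.1551 → $8,373.16.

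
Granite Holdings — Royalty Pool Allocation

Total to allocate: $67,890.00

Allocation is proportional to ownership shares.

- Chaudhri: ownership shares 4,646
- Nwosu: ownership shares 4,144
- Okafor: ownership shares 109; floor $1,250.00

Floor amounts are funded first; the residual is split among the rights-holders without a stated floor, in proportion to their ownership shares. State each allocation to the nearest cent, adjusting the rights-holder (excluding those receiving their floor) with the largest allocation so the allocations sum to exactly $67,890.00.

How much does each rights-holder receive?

Chaudhri: $35,222.92 · Nwosu: $31,417.08 · Okafor: $1,250.00

Fund the minimums — Okafor $1,250.00. Residual $66,640.00.
Residual split over remaining ownership shares 8,790: Chaudhri 35,222.9170 → $35,222.92; Nwosu 31,417.0830 → $31,417.08.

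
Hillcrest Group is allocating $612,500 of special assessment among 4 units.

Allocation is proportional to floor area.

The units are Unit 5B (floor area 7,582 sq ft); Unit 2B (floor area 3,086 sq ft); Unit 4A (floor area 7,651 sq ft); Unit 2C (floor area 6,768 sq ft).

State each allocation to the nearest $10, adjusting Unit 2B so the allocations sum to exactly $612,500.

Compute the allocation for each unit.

Total floor area = 25,087.
Proportional shares: Unit 5B 7,582/25,087 × $612,500 = 185,114.80; Unit 2B 3,086/25,087 × $612,500 = 75,344.80; Unit 4A 7,651/25,087 × $612,500 = 186,799.44; Unit 2C 6,768/25,087 × $612,500 = 165,240.96.
At nearest $10: Unit 5B $185,110; Unit 2B $75,340; Unit 4A $186,800; Unit 2C $165,240. Sum = $612,490.
Difference $612,500 − $612,490 = +$10 applied to Unit 2B: Unit 2B becomes $75,350.

Unit 5B: $185,110 | Unit 2B: $75,350 | Unit 4A: $186,800 | Unit 2C: $165,240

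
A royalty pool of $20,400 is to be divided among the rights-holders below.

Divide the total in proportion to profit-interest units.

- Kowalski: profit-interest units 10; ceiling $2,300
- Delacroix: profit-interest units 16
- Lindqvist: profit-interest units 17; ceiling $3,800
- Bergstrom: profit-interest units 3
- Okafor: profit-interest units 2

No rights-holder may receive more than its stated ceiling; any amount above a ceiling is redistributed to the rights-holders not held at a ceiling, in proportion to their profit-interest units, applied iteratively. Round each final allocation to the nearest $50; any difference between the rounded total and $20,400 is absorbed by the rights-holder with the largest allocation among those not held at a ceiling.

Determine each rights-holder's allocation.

Kowalski: $2,300; Delacroix: $10,900; Lindqvist: $3,800; Bergstrom: $2,050; Okafor: $1,350

Total profit-interest units = 48.
Unconstrained shares: Kowalski 4,250.00; Delacroix 6,800.00; Lindqvist 7,225.00; Bergstrom 1,275.00; Okafor 850.00.
Cap binds for Kowalski ($2,300), Lindqvist ($3,800); balance $14,300 reallocated over remaining profit-interest units 21.
Shares after redistribution: Delacroix 10,895.24 → $10,900; Bergstrom 2,042.86 → $2,050; Okafor 1,361.90 → $1,350.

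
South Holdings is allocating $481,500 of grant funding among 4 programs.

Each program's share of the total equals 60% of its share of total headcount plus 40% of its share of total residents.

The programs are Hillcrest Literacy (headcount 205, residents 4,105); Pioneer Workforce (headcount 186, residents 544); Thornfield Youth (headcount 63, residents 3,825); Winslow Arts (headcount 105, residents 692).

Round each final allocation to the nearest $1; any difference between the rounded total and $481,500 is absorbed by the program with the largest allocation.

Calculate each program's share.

Hillcrest Literacy: $192,204 · Pioneer Workforce: $107,558 · Thornfield Youth: $112,932 · Winslow Arts: $68,806

Totals — headcount 559, residents 9,166.
Blended shares (60% headcount + 40% residents): Hillcrest Literacy 0.3992; Pioneer Workforce 0.2234; Thornfield Youth 0.2345; Winslow Arts 0.1429.
Pro-rata amounts: Hillcrest Literacy 192,203.28; Pioneer Workforce 107,558.49; Thornfield Youth 112,931.96; Winslow Arts 68,806.26.
Rounded to nearest $1: Hillcrest Literacy $192,203; Pioneer Workforce $107,558; Thornfield Youth $112,932; Winslow Arts $68,806. Sum = $481,499.
Difference $481,500 − $481,499 = +$1 applied to largest allocation (Hillcrest Literacy): Hillcrest Literacy becomes $192,204.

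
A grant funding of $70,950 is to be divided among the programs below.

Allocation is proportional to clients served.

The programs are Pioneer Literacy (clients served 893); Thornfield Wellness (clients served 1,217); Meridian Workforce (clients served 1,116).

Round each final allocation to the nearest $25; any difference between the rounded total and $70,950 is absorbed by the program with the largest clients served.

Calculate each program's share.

Total clients served = 3,226.
Pro-rata amounts: Pioneer Literacy 893/3,226 × $70,950 = 19,639.91; Thornfield Wellness 1,217/3,226 × $70,950 = 26,765.70; Meridian Workforce 1,116/3,226 × $70,950 = 24,544.39.
Rounded to nearest $25: Pioneer Literacy $19,650; Thornfield Wellness $26,775; Meridian Workforce $24,550. Sum = $70,975.
Difference $70,950 − $70,975 = −$25 applied to largest clients served (Thornfield Wellness): Thornfield Wellness becomes $26,750.

Pioneer Literacy: $19,650 | Thornfield Wellness: $26,750 | Meridian Workforce: $24,550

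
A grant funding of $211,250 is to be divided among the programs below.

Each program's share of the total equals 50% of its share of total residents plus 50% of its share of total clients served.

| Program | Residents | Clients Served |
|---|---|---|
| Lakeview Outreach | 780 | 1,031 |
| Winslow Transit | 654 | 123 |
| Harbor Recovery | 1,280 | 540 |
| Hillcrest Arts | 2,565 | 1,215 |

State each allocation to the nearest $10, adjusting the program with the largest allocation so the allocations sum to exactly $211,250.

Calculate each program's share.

Lakeview Outreach: $53,040; Winslow Transit: $17,550; Harbor Recovery: $45,220; Hillcrest Arts: $95,440

Residents total 5,279; clients served total 2,909.
Combined weights (50% residents + 50% clients served): Lakeview Outreach 0.2511; Winslow Transit 0.0831; Harbor Recovery 0.2141; Hillcrest Arts 0.4518.
Raw shares: Lakeview Outreach 53,041.98; Winslow Transit 17,551.67; Harbor Recovery 45,218.16; Hillcrest Arts 95,438.18.
Rounded to nearest $10: Lakeview Outreach $53,040; Winslow Transit $17,550; Harbor Recovery $45,220; Hillcrest Arts $95,440. Sum = $211,250.
Rounded total matches; no reconciliation needed.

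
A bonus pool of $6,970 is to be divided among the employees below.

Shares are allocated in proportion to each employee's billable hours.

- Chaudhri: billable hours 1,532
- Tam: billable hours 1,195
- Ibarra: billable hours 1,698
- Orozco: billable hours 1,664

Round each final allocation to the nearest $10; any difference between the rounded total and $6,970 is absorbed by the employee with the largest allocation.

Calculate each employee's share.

Chaudhri: $1,750; Tam: $1,370; Ibarra: $1,950; Orozco: $1,900

Combined billable hours = 6,089.
Raw shares: Chaudhri 1,532/6,089 × $6,970 = 1,753.66; Tam 1,195/6,089 × $6,970 = 1,367.90; Ibarra 1,698/6,089 × $6,970 = 1,943.68; Orozco 1,664/6,089 × $6,970 = 1,904.76.
Rounded to nearest $10: Chaudhri $1,750; Tam $1,370; Ibarra $1,940; Orozco $1,900. Sum = $6,960.
Difference $6,970 − $6,960 = +$10 applied to largest allocation (Ibarra): Ibarra becomes $1,950.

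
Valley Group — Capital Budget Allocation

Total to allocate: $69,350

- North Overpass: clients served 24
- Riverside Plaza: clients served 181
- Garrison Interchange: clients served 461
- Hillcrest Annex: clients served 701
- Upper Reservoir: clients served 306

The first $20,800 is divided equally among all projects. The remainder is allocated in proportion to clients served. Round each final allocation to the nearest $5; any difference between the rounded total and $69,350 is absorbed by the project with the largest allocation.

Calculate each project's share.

North Overpass: $4,855; Riverside Plaza: $9,415; Garrison Interchange: $17,540; Hillcrest Annex: $24,500; Upper Reservoir: $13,040

First tranche $20,800 split equally: $4,160 each.
Remainder $48,550 by clients served (total 1,673): North Overpass 696.47 → $695; Riverside Plaza 5,252.57 → $5,255; Garrison Interchange 13,378.09 → $13,380; Hillcrest Annex 20,342.83 → $20,345; Upper Reservoir 8,880.04 → $8,880.
Rounding difference −$5 on remainder applied to Hillcrest Annex.
Totals: North Overpass $4,160 + $695 = $4,855; Riverside Plaza $4,160 + $5,255 = $9,415; Garrison Interchange $4,160 + $13,380 = $17,540; Hillcrest Annex $4,160 + $20,340 = $24,500; Upper Reservoir $4,160 + $8,880 = $13,040.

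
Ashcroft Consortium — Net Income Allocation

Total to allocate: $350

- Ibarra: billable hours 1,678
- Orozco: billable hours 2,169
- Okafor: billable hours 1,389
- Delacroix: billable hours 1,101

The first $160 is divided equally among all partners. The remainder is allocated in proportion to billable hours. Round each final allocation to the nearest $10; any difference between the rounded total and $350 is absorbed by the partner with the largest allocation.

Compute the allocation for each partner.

Ibarra: $90 | Orozco: $110 | Okafor: $80 | Delacroix: $70

First tranche $160 split equally: $40 each.
Remainder $190 by billable hours (total 6,337): Ibarra 50.31 → $50; Orozco 65.03 → $70; Okafor 41.65 → $40; Delacroix 33.01 → $30.
Totals: Ibarra $40 + $50 = $90; Orozco $40 + $70 = $110; Okafor $40 + $40 = $80; Delacroix $40 + $30 = $70.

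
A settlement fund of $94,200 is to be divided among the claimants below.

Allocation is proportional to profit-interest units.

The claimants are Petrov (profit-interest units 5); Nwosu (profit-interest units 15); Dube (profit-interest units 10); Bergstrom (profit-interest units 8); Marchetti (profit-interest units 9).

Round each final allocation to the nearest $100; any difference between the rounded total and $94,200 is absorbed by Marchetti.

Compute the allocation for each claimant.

Profit-interest units total: 47.
Proportional shares: Petrov 5/47 × $94,200 = 10,021.28; Nwosu 15/47 × $94,200 = 30,063.83; Dube 10/47 × $94,200 = 20,042.55; Bergstrom 8/47 × $94,200 = 16,034.04; Marchetti 9/47 × $94,200 = 18,038.30.
At nearest $100: Petrov $10,000; Nwosu $30,100; Dube $20,000; Bergstrom $16,000; Marchetti $18,000. Sum = $94,100.
Difference $94,200 − $94,100 = +$100 applied to Marchetti: Marchetti becomes $18,100.

Petrov: $10,000; Nwosu: $30,100; Dube: $20,000; Bergstrom: $16,000; Marchetti: $18,100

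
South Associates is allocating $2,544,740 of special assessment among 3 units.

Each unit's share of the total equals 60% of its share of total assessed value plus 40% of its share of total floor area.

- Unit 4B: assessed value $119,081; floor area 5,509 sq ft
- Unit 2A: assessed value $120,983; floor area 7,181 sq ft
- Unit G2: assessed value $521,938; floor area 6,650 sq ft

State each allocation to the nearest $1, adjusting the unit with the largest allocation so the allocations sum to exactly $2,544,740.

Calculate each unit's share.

Assessed value total 762,002; floor area total 19,340.
Composite weights (60% assessed value + 40% floor area): Unit 4B 0.2077; Unit 2A 0.2438; Unit G2 0.5485.
Pro-rata amounts: Unit 4B 528,553.55; Unit 2A 620,364.74; Unit G2 1,395,821.71.
Rounded to nearest $1: Unit 4B $528,554; Unit 2A $620,365; Unit G2 $1,395,822. Sum = $2,544,741.
Difference $2,544,740 − $2,544,741 = −$1 applied to largest allocation (Unit G2): Unit G2 becomes $1,395,821.

Unit 4B: $528,554; Unit 2A: $620,365; Unit G2: $1,395,821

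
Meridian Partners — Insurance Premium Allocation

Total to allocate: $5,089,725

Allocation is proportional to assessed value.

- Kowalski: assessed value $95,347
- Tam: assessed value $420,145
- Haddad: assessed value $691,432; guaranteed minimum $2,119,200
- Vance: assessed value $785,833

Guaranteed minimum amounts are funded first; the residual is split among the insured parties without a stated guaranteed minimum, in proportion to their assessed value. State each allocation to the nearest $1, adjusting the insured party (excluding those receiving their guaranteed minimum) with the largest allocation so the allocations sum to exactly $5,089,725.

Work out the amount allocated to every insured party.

Guaranteed amounts: Haddad $2,119,200. Remaining pool $2,970,525.
Remaining pool split over remaining assessed value 1,301,325: Kowalski 217,647.90 → $217,648; Tam 959,061.90 → $959,062; Vance 1,793,815.21 → $1,793,815.

Kowalski: $217,648 · Tam: $959,062 · Haddad: $2,119,200 · Vance: $1,793,815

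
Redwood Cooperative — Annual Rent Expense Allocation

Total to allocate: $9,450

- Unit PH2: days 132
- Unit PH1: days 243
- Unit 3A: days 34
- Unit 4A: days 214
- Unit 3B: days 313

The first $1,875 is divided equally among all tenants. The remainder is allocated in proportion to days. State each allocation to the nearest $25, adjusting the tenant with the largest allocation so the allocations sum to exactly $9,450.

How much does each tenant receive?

Unit PH2: $1,450 | Unit PH1: $2,350 | Unit 3A: $650 | Unit 4A: $2,100 | Unit 3B: $2,900

First tranche $1,875 split equally: $375 each.
Remainder $7,575 by days (total 936): Unit PH2 1,068.27 → $1,075; Unit PH1 1,966.59 → $1,975; Unit 3A 275.16 → $275; Unit 4A 1,731.89 → $1,725; Unit 3B 2,533.09 → $2,525.
Totals: Unit PH2 $375 + $1,075 = $1,450; Unit PH1 $375 + $1,975 = $2,350; Unit 3A $375 + $275 = $650; Unit 4A $375 + $1,725 = $2,100; Unit 3B $375 + $2,525 = $2,900.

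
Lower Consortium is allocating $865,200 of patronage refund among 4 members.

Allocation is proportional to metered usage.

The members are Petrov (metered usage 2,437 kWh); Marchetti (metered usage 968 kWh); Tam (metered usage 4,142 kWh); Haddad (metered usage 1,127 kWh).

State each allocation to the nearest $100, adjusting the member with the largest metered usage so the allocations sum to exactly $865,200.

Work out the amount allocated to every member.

Combined metered usage = 2,437 + 968 + 4,142 + 1,127 = 8,674.
Proportional shares: Petrov 243,081.90; Marchetti 96,554.48; Tam 413,149.46; Haddad 112,414.16.
After rounding ($100): Petrov $243,100; Marchetti $96,600; Tam $413,100; Haddad $112,400. Sum = $865,200.
Sum already equals the total — no adjustment.

Petrov: $243,100; Marchetti: $96,600; Tam: $413,100; Haddad: $112,400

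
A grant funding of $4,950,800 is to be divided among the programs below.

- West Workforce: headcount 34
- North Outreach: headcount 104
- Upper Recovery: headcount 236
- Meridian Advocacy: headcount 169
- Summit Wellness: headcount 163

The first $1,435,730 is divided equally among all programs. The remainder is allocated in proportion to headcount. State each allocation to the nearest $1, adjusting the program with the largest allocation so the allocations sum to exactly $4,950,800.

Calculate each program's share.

West Workforce: $456,427 | North Outreach: $804,947 | Upper Recovery: $1,462,155 | Meridian Advocacy: $1,128,572 | Summit Wellness: $1,098,699

First tranche $1,435,730 split equally: $287,146 each.
Remainder $3,515,070 by headcount (total 706): West Workforce 169,280.99 → $169,281; North Outreach 517,800.68 → $517,801; Upper Recovery 1,175,009.24 → $1,175,009; Meridian Advocacy 841,426.10 → $841,426; Summit Wellness 811,552.99 → $811,553.
Totals: West Workforce $287,146 + $169,281 = $456,427; North Outreach $287,146 + $517,801 = $804,947; Upper Recovery $287,146 + $1,175,009 = $1,462,155; Meridian Advocacy $287,146 + $841,426 = $1,128,572; Summit Wellness $287,146 + $811,553 = $1,098,699.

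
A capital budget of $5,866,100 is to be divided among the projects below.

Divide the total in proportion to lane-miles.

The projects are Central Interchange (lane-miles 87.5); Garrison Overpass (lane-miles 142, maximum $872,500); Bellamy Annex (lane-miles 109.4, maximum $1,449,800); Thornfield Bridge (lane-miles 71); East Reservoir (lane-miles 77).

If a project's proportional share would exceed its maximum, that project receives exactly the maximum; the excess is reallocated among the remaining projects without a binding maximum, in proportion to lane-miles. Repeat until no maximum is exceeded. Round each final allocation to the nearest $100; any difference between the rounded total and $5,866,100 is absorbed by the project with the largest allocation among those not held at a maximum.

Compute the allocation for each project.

Total lane-miles = 486.9.
Unconstrained shares: Central Interchange 1,054,187.20; Garrison Overpass 1,710,795.24; Bellamy Annex 1,318,035.20; Thornfield Bridge 855,397.62; East Reservoir 927,684.74.
Held at cap: Garrison Overpass ($872,500); residual $4,993,600 reallocated over remaining lane-miles 344.9.
Held at cap: Bellamy Annex ($1,449,800); residual $3,543,800 reallocated over remaining lane-miles 235.5.
Redistributed shares: Central Interchange 1,316,698.51 → $1,316,700; Thornfield Bridge 1,068,406.79 → $1,068,400; East Reservoir 1,158,694.69 → $1,158,700.

Central Interchange: $1,316,700 | Garrison Overpass: $872,500 | Bellamy Annex: $1,449,800 | Thornfield Bridge: $1,068,400 | East Reservoir: $1,158,700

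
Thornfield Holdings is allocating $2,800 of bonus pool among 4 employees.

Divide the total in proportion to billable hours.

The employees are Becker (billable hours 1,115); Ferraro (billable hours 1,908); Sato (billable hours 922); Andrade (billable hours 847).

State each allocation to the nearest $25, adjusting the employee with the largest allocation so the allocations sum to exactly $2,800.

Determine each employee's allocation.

Combined billable hours = 4,792.
Raw shares: Becker 1,115/4,792 × $2,800 = 651.50; Ferraro 1,908/4,792 × $2,800 = 1,114.86; Sato 922/4,792 × $2,800 = 538.73; Andrade 847/4,792 × $2,800 = 494.91.
At nearest $25: Becker $650; Ferraro $1,125; Sato $550; Andrade $500. Sum = $2,825.
Difference $2,800 − $2,825 = −$25 applied to largest allocation (Ferraro): Ferraro becomes $1,100.

Becker: $650 | Ferraro: $1,100 | Sato: $550 | Andrade: $500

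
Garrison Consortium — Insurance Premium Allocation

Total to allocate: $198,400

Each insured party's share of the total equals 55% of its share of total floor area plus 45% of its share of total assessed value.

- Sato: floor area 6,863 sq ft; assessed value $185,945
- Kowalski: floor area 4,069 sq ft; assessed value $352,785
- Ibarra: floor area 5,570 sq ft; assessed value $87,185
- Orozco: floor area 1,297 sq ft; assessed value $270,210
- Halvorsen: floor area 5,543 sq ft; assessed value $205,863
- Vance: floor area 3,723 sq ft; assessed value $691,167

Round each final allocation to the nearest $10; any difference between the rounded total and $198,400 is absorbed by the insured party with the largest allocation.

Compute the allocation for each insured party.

Sato: $36,930; Kowalski: $33,970; Ibarra: $26,800; Orozco: $18,680; Halvorsen: $32,600; Vance: $49,420

Floor area total 27,065; assessed value total 1,793,155.
Blended shares (55% floor area + 45% assessed value): Sato 0.1861; Kowalski 0.1712; Ibarra 0.1351; Orozco 0.0942; Halvorsen 0.1643; Vance 0.2491.
Proportional shares: Sato 36,928.15; Kowalski 33,970.23; Ibarra 26,797.87; Orozco 18,682.79; Halvorsen 32,597.91; Vance 49,423.05.
After rounding ($10): Sato $36,930; Kowalski $33,970; Ibarra $26,800; Orozco $18,680; Halvorsen $32,600; Vance $49,420. Sum = $198,400.
Sum already equals the total — no adjustment.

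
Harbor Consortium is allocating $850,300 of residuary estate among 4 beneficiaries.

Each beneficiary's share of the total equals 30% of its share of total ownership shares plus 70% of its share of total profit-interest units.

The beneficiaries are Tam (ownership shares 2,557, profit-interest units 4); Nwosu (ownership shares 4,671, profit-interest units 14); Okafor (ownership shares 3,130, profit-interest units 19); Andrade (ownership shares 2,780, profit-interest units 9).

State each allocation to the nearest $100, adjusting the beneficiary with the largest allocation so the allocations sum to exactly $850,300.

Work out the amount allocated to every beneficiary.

Ownership shares total 13,138; profit-interest units total 46.
Composite weights (30% ownership shares + 70% profit-interest units): Tam 0.1193; Nwosu 0.3197; Okafor 0.3606; Andrade 0.2004.
Proportional shares: Tam 101,404.61; Nwosu 271,843.93; Okafor 306,620.31; Andrade 170,431.16.
Rounded to nearest $100: Tam $101,400; Nwosu $271,800; Okafor $306,600; Andrade $170,400. Sum = $850,200.
Difference $850,300 − $850,200 = +$100 applied to largest allocation (Okafor): Okafor becomes $306,700.

Tam: $101,400; Nwosu: $271,800; Okafor: $306,700; Andrade: $170,400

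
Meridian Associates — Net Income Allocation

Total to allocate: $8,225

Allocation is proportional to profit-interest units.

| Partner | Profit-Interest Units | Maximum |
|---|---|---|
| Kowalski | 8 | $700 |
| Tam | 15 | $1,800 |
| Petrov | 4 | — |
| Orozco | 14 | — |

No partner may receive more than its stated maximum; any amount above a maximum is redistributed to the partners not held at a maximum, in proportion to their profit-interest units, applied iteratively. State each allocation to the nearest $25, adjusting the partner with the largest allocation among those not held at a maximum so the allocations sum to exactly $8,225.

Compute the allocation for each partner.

Kowalski: $700 · Tam: $1,800 · Petrov: $1,275 · Orozco: $4,450

Combined profit-interest units = 41.
Proportional shares (ignoring caps): Kowalski 1,604.88; Tam 3,009.15; Petrov 802.44; Orozco 2,808.54.
Cap binds for Kowalski ($700), Tam ($1,800); residual $5,725 reallocated over remaining profit-interest units 18.
Shares after redistribution: Petrov 1,272.22 → $1,275; Orozco 4,452.78 → $4,450.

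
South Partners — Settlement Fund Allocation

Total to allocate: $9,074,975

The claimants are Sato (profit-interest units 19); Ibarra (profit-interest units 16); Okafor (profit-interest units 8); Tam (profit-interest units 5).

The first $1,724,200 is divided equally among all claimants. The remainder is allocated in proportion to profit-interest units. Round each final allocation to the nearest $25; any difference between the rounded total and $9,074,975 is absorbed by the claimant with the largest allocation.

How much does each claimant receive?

Sato: $3,340,750; Ibarra: $2,881,300; Okafor: $1,656,175; Tam: $1,196,750

First tranche $1,724,200 split equally: $431,050 each.
Remainder $7,350,775 by profit-interest units (total 48): Sato 2,909,681.77 → $2,909,675; Ibarra 2,450,258.33 → $2,450,250; Okafor 1,225,129.17 → $1,225,125; Tam 765,705.73 → $765,700.
Rounding difference +$25 on remainder applied to Sato.
Totals: Sato $431,050 + $2,909,700 = $3,340,750; Ibarra $431,050 + $2,450,250 = $2,881,300; Okafor $431,050 + $1,225,125 = $1,656,175; Tam $431,050 + $765,700 = $1,196,750.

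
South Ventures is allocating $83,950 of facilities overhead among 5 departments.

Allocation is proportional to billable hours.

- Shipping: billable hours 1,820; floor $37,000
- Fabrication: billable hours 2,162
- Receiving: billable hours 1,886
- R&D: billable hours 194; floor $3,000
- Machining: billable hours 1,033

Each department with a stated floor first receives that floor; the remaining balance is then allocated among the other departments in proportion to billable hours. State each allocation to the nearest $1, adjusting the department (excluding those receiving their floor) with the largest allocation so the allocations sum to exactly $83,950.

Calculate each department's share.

Shipping: $37,000 | Fabrication: $18,701 | Receiving: $16,314 | R&D: $3,000 | Machining: $8,935

Fund the minimums — Shipping $37,000; R&D $3,000. Residual $43,950.
Residual split over remaining billable hours 5,081: Fabrication 18,701.02 → $18,701; Receiving 16,313.66 → $16,314; Machining 8,935.32 → $8,935.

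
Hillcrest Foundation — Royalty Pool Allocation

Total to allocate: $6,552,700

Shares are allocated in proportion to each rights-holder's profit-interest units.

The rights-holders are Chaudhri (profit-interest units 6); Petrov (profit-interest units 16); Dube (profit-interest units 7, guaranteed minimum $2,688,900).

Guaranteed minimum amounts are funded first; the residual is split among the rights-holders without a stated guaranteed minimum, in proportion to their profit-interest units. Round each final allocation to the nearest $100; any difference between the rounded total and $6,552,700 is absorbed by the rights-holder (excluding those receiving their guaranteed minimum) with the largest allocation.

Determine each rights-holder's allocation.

Chaudhri: $1,053,800; Petrov: $2,810,000; Dube: $2,688,900

Fund the minimums — Dube $2,688,900. Remaining pool $3,863,800.
Remaining pool split over remaining profit-interest units 22: Chaudhri 1,053,763.64 → $1,053,800; Petrov 2,810,036.36 → $2,810,000.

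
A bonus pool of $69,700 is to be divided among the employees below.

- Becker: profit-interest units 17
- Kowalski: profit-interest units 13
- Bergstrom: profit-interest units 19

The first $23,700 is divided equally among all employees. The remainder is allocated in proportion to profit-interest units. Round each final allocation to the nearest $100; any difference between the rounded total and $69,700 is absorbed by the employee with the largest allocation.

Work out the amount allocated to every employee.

First tranche $23,700 split equally: $7,900 each.
Remainder $46,000 by profit-interest units (total 49): Becker 15,959.18 → $16,000; Kowalski 12,204.08 → $12,200; Bergstrom 17,836.73 → $17,800.
Totals: Becker $7,900 + $16,000 = $23,900; Kowalski $7,900 + $12,200 = $20,100; Bergstrom $7,900 + $17,800 = $25,700.

Becker: $23,900 · Kowalski: $20,100 · Bergstrom: $25,700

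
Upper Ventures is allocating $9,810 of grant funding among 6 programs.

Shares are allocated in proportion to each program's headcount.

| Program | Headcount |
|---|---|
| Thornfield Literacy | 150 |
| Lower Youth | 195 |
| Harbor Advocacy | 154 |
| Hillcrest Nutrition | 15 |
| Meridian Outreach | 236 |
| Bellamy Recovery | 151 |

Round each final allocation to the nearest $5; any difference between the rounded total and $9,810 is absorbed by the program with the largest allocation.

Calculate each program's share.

Thornfield Literacy: $1,635; Lower Youth: $2,125; Harbor Advocacy: $1,675; Hillcrest Nutrition: $165; Meridian Outreach: $2,565; Bellamy Recovery: $1,645

Combined headcount = 901.
Pro-rata amounts: Thornfield Literacy 150/901 × $9,810 = 1,633.19; Lower Youth 195/901 × $9,810 = 2,123.14; Harbor Advocacy 154/901 × $9,810 = 1,676.74; Hillcrest Nutrition 15/901 × $9,810 = 163.32; Meridian Outreach 236/901 × $9,810 = 2,569.54; Bellamy Recovery 151/901 × $9,810 = 1,644.07.
Rounded to nearest $5: Thornfield Literacy $1,635; Lower Youth $2,125; Harbor Advocacy $1,675; Hillcrest Nutrition $165; Meridian Outreach $2,570; Bellamy Recovery $1,645. Sum = $9,815.
Difference $9,810 − $9,815 = −$5 applied to largest allocation (Meridian Outreach): Meridian Outreach becomes $2,565.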